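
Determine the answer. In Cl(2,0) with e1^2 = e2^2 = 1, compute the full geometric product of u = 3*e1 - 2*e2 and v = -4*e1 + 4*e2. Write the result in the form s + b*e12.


Expand: (3*e1 - 2*e2)(-4*e1 + 4*e2)
= 3*(-4)*e1e1 + 3*4*e1e2 + (-2)*(-4)*e2e1 + (-2)*4*e2e2
Using e1^2 = e2^2 = 1, e2e1 = -e1e2:
Scalar part s = 3*(-4) + (-2)*4 = -12 + (-8) = -20
Bivector part b = 3*4 - (-2)*(-4) = 12 - 8 = 4
uv = -20 + 4*e12


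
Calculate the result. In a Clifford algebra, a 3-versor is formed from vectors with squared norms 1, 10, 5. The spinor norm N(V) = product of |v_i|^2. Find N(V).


Spinor norm N(V) = |v1|^2 * |v2|^2 * ... * |v3|^2
= 1 * 10 * 5
Running product: 1, 10, 50
N(V) = 50


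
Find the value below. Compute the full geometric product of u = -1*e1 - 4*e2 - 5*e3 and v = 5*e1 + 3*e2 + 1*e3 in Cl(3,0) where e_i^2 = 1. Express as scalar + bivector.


In Cl(3,0): e_i^2 = 1, e_ie_j = -e_je_i for i != j.
Scalar part = u . v = (-1)*5 + (-4)*3 + (-5)*1
= -5 + (-12) + (-5) = -22
e12 coeff = (-1)*3 - (-4)*5 = -3 - (-20) = 17
e13 coeff = (-1)*1 - (-5)*5 = -1 - (-25) = 24
e23 coeff = (-4)*1 - (-5)*3 = -4 - (-15) = 11
uv = -22 + 17*e12 + 24*e13 + 11*e23


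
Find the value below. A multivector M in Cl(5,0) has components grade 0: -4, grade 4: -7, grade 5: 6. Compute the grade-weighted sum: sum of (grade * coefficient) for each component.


Grade-weighted sum = sum of grade_k * coefficient_k
0*(-4) = 0
4*(-7) = -28
5*6 = 30
Total = 0 + (-28) + 30 = 2


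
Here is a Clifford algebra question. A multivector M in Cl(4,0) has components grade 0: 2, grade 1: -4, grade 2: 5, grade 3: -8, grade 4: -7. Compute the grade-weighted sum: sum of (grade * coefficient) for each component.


Grade-weighted sum = sum of grade_k * coefficient_k
0*2 = 0
1*(-4) = -4
2*5 = 10
3*(-8) = -24
4*(-7) = -28
Total = 0 + (-4) + 10 + (-24) + (-28) = -46


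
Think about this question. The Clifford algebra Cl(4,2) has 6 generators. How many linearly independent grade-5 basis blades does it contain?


Number of grade-k basis blades in Cl(p,q) with n = p + q is C(n, k).
n = 4 + 2 = 6
C(6, 5) = 6! / (5! * 1!)
= 720 / (120 * 1)
= 6


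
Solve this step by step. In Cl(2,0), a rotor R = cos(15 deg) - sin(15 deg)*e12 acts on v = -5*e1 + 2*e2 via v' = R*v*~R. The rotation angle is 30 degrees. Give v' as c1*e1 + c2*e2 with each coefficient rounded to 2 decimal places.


Rotor R = cos(15deg) - sin(15deg)*e12
Rotation angle theta = 2 * 15 = 30 degrees
v' = R*v*~R rotates v by theta.
cos(30deg) = 0.8660, sin(30deg) = 0.5000
v'_1 = -5*cos(30deg) - 2*sin(30deg)
= -5*0.8660 - 2*0.5000
= -5.33
v'_2 = -5*sin(30deg) + 2*cos(30deg)
= -5*0.5000 + 2*0.8660
= -0.77
v' = -5.33*e1 - 0.77*e2


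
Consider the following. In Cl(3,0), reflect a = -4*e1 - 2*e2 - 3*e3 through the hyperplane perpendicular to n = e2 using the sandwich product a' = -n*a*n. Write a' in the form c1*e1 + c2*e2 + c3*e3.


Reflection formula: a' = -n*a*n, with n = e2 (unit vector, n^2 = 1).
For reflection through hyperplane perp to e2:
The component along e2 flips sign, others stay.
a = (-4, -2, -3)
a' = (-4, 2, -3)
a' = -4*e1 + 2*e2 - 3*e3


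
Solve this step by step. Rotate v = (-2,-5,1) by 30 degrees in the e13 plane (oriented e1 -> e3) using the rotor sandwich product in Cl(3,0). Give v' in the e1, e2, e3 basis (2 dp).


Rotor R = cos(15deg) - sin(15deg)*e13
Rotation angle theta = 2 * 15 = 30 degrees in the e13 plane (e1 -> e3).
The component perpendicular to the plane (e2) is invariant: v'_2 = v2 = -5.00
cos(30deg) = 0.8660, sin(30deg) = 0.5000
v'_1 = v1*cos(theta) - v3*sin(theta) = -2*0.8660 - 1*0.5000 = -2.23
v'_3 = v1*sin(theta) + v3*cos(theta) = -2*0.5000 + 1*0.8660 = -0.13
v' = -2.23*e1 - 5.00*e2 - 0.13*e3


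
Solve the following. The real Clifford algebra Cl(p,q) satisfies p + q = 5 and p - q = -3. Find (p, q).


We need p + q = 5 and p - q = -3.
Adding: 2p = 5 + (-3) = 2, so p = 1.
Then q = 5 - 1 = 4.
(p, q) = (1, 4)


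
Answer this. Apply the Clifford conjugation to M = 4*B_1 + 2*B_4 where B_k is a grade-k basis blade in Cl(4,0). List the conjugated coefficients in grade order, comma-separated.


Clifford conjugate sign for grade k: (-1)^(k(k+1)/2)
Grade 1: (-1)^(1*2/2) = (-1)^1 = -1, coeff 4 -> -4
Grade 4: (-1)^(4*5/2) = (-1)^10 = 1, coeff 2 -> 2
Conjugated coefficients: -4, 2


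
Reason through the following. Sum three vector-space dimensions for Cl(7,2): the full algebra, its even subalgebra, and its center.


n = 7 + 2 = 9
Total dim = 2^9 = 512
Even subalgebra dim = 2^8 = 256
n is odd, so center dim = 2
Sum = 512 + 256 + 2 = 770


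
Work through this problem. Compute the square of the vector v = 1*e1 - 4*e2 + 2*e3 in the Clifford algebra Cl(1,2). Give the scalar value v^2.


v^2 = sum of c_i^2 * e_i^2
Positive signature terms (e_i^2 = +1): 1^2 = 1
Negative signature terms (e_j^2 = -1): (-4)^2 + 2^2 = 20
v^2 = 1 - 20 = -19


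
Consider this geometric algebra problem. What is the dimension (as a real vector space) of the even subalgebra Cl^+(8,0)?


Even subalgebra dimension = 2^(n-1)
n = 8 + 0 = 8
2^(8 - 1) = 2^7 = 128
Verification: sum of C(8,k) for even k = 1 + 28 + 70 + 28 + 1 = 128
Result = 128


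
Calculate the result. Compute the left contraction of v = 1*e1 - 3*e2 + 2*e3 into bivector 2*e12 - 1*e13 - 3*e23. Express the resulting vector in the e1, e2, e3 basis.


Left contraction v _| B = <vB>_1 (grade-1 part of the geometric product vB).
Using e1_|e12 = e2, e2_|e12 = -e1, e1_|e13 = e3, e3_|e13 = -e1, e2_|e23 = e3, e3_|e23 = -e2:
e1 coeff: -v2*b12 - v3*b13 = -(-3)*(2) - (2)*(-1) = 8
e2 coeff: v1*b12 - v3*b23 = (1)*(2) - (2)*(-3) = 8
e3 coeff: v1*b13 + v2*b23 = (1)*(-1) + (-3)*(-3) = 8
v _| B = 8*e1 + 8*e2 + 8*e3


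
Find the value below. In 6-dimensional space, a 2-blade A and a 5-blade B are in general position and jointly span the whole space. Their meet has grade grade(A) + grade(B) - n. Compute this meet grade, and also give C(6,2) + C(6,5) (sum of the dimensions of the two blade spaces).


Meet grade = grade(A) + grade(B) - n
= 2 + 5 - 6 = 1
C(6,2) = 15
C(6,5) = 6
dim_A + dim_B = 15 + 6 = 21


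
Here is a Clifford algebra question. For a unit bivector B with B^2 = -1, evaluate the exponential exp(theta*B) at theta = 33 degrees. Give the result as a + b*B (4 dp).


For a unit bivector B with B^2 = -1, the exponential series gives
e^(theta*B) = cos(theta) + sin(theta)*B (the GA analogue of Euler's formula).
theta = 33 degrees = 0.575959 rad
cos(33 deg) = 0.8387
sin(33 deg) = 0.5446
exp(theta*B) = 0.8387 + 0.5446*B


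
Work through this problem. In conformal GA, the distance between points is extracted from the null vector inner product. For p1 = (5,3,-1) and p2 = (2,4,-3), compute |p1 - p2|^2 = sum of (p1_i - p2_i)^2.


p1 - p2 = (3, -1, 2)
|p1 - p2|^2 = 3^2 + (-1)^2 + 2^2
= 9 + 1 + 4
= 14


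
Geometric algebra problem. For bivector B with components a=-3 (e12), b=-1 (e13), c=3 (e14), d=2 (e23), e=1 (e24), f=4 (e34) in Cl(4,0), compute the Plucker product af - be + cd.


Plucker relation: af - be + cd
a*f = (-3)*4 = -12
b*e = (-1)*1 = -1
c*d = 3*2 = 6
af - be + cd = -12 - (-1) + 6
= -5


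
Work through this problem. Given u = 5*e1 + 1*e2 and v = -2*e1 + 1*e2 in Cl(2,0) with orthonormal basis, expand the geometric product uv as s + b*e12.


Expand: (5*e1 + 1*e2)(-2*e1 + 1*e2)
= 5*(-2)*e1e1 + 5*1*e1e2 + 1*(-2)*e2e1 + 1*1*e2e2
Using e1^2 = e2^2 = 1, e2e1 = -e1e2:
Scalar part s = 5*(-2) + 1*1 = -10 + 1 = -9
Bivector part b = 5*1 - 1*(-2) = 5 - (-2) = 7
uv = -9 + 7*e12


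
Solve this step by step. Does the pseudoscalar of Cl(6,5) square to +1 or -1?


The pseudoscalar I = e1...e_n (product of all n generators) of Cl(p,q) satisfies I^2 = (-1)^(q + n(n-1)/2).
p = 6, q = 5, n = p + q = 11
n(n-1)/2 = 11 * 10 / 2 = 55
Exponent = q + n(n-1)/2 = 5 + 55 = 60
I^2 = (-1)^60 = +1


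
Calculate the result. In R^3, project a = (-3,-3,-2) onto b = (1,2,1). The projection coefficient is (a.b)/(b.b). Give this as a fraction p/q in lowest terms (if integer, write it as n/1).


Projection coefficient = (a . b) / (b . b)
a . b = (-3)*1 + (-3)*2 + (-2)*1
= -3 + (-6) + (-2) = -11
b . b = 1^2 + 2^2 + 1^2
= 1 + 4 + 1 = 6
Coefficient = -11/6
In lowest terms: -11/6


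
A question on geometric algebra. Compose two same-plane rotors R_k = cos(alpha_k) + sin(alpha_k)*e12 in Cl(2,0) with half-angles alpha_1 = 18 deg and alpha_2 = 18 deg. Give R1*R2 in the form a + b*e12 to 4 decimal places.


Same-plane rotors commute and their half-angles add:
R1*R2 = cos(a1 + a2) + sin(a1 + a2)*e12.
a1 + a2 = 18 + 18 = 36 deg
cos(36 deg) = 0.8090
sin(36 deg) = 0.5878
R1*R2 = 0.8090 + 0.5878*e12


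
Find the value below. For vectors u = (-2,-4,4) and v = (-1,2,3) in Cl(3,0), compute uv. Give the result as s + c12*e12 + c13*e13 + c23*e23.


In Cl(3,0): e_i^2 = 1, e_ie_j = -e_je_i for i != j.
Scalar part = u . v = (-2)*(-1) + (-4)*2 + 4*3
= 2 + (-8) + 12 = 6
e12 coeff = (-2)*2 - (-4)*(-1) = -4 - 4 = -8
e13 coeff = (-2)*3 - 4*(-1) = -6 - (-4) = -2
e23 coeff = (-4)*3 - 4*2 = -12 - 8 = -20
uv = 6 - 8*e12 - 2*e13 - 20*e23


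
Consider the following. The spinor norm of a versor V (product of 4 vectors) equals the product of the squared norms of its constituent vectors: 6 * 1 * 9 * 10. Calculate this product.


Spinor norm N(V) = |v1|^2 * |v2|^2 * ... * |v4|^2
= 6 * 1 * 9 * 10
Running product: 6, 6, 54, 540
N(V) = 540


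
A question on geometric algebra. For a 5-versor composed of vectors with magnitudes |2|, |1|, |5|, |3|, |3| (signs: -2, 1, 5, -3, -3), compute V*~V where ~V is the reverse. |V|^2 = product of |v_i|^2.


Each vector v_i has |v_i|^2 = s_i^2
Squared scales: (-2)^2 = 4, 1^2 = 1, 5^2 = 25, (-3)^2 = 9, (-3)^2 = 9
|V|^2 = 4 * 1 * 25 * 9 * 9
= 8100


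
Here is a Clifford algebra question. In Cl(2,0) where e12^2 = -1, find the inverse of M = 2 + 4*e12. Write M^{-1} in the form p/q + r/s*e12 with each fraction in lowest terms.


M = 2 + 4*e12, where e12^2 = -1.
Since M commutes with its reverse ~M = a - b*e12, M * ~M = a^2 - b^2*e12^2 = a^2 + b^2.
So M^{-1} = ~M / (a^2 + b^2) = (a - b*e12)/(a^2 + b^2).
a^2 + b^2 = 4 + 16 = 20
Scalar part = 2/20 = 1/10
Bivector coeff = -4/20 = -1/5
M^{-1} = 1/10 - 1/5*e12


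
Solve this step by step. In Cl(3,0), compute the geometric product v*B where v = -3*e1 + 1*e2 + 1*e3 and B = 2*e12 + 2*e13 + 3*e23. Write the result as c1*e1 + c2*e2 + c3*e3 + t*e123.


vB has grade-1 (vector) and grade-3 (trivector) parts: vB = (v _| B) + (v ^ B).
Vector part <vB>_1:
  e1: -v2*b12 - v3*b13 = -(1)*(2) - (1)*(2) = -4
  e2: v1*b12 - v3*b23 = (-3)*(2) - (1)*(3) = -9
  e3: v1*b13 + v2*b23 = (-3)*(2) + (1)*(3) = -3
Trivector part <vB>_3:
  e123: v1*b23 - v2*b13 + v3*b12 = (-3)*(3) - (1)*(2) + (1)*(2) = -9
vB = -4*e1 - 9*e2 - 3*e3 - 9*e123


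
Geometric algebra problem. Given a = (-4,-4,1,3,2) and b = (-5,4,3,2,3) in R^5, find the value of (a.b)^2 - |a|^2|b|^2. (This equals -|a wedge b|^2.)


a . b = (-4)*(-5) + (-4)*4 + 1*3 + 3*2 + 2*3
= 20 + (-16) + 3 + 6 + 6 = 19
|a|^2 = (-4)^2 + (-4)^2 + 1^2 + 3^2 + 2^2 = 46
|b|^2 = (-5)^2 + 4^2 + 3^2 + 2^2 + 3^2 = 63
(a.b)^2 = 19^2 = 361
|a|^2 * |b|^2 = 46 * 63 = 2898
Result = 361 - 2898 = -2537


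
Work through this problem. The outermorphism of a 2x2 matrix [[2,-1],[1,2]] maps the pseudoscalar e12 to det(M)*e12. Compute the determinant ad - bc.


The outermorphism of a linear map f sends e1^e2 to f(e1)^f(e2).
f(e1) = 2*e1 + 1*e2
f(e2) = -1*e1 + 2*e2
f(e1) ^ f(e2) = (2*e1 + 1*e2) ^ (-1*e1 + 2*e2)
= 2*2*e12 + 1*(-1)*e21
= (4 - (-1))*e12
= 5*e12
Coefficient = 5


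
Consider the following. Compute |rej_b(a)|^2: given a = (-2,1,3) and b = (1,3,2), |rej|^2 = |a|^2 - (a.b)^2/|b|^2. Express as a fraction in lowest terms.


|a|^2 = (-2)^2 + 1^2 + 3^2 = 14
|b|^2 = 1^2 + 3^2 + 2^2 = 14
a . b = (-2)*1 + 1*3 + 3*2 = 7
(a.b)^2 = 7^2 = 49
|rej|^2 = 14 - 49/14
= (196 - 49)/14
= 147/14
In lowest terms: 21/2


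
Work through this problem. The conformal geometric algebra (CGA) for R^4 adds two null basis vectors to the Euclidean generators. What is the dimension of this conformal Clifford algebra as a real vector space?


The conformal model of R^4 uses Cl(5,1): the 4 Euclidean generators plus two extra orthogonal generators e+ (e+^2 = +1) and e- (e-^2 = -1), from which the null vectors e0, einf are built.
Number of generators m = 4 + 2 = 6.
dim Cl(p,q) = 2^m = 2^6 = 64


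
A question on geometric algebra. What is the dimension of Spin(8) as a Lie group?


Spin(n) double-covers SO(n); both have Lie algebra so(n) of dimension n(n-1)/2.
n = 8
n(n-1) = 8 * 7 = 56
dim Spin(8) = 56/2 = 28


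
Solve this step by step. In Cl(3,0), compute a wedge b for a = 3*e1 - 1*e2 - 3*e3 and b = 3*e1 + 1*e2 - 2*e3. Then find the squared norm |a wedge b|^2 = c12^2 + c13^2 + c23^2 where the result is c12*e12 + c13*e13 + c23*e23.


a wedge b = (a1*b2 - a2*b1)*e12 + (a1*b3 - a3*b1)*e13 + (a2*b3 - a3*b2)*e23
e12 coeff: 3*1 - (-1)*3 = 3 - (-3) = 6
e13 coeff: 3*(-2) - (-3)*3 = -6 - (-9) = 3
e23 coeff: (-1)*(-2) - (-3)*1 = 2 - (-3) = 5
|a wedge b|^2 = 6^2 + 3^2 + 5^2
= 36 + 9 + 25
= 70


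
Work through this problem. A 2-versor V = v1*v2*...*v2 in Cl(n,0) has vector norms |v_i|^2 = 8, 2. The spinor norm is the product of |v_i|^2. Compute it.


Spinor norm N(V) = |v1|^2 * |v2|^2 * ... * |v2|^2
= 8 * 2
Running product: 8, 16
N(V) = 16


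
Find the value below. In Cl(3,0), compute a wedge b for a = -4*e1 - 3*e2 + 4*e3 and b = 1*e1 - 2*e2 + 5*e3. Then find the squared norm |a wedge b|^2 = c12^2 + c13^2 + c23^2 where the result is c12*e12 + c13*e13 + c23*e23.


a wedge b = (a1*b2 - a2*b1)*e12 + (a1*b3 - a3*b1)*e13 + (a2*b3 - a3*b2)*e23
e12 coeff: (-4)*(-2) - (-3)*1 = 8 - (-3) = 11
e13 coeff: (-4)*5 - 4*1 = -20 - 4 = -24
e23 coeff: (-3)*5 - 4*(-2) = -15 - (-8) = -7
|a wedge b|^2 = 11^2 + (-24)^2 + (-7)^2
= 121 + 576 + 49
= 746


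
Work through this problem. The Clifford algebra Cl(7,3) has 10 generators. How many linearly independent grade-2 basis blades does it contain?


Number of grade-k basis blades in Cl(p,q) with n = p + q is C(n, k).
n = 7 + 3 = 10
C(10, 2) = 10! / (2! * 8!)
= 3628800 / (2 * 40320)
= 45


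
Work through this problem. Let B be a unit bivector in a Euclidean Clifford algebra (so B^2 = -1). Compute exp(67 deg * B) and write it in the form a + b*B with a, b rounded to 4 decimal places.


For a unit bivector B with B^2 = -1, the exponential series gives
e^(theta*B) = cos(theta) + sin(theta)*B (the GA analogue of Euler's formula).
theta = 67 degrees = 1.169371 rad
cos(67 deg) = 0.3907
sin(67 deg) = 0.9205
exp(theta*B) = 0.3907 + 0.9205*B


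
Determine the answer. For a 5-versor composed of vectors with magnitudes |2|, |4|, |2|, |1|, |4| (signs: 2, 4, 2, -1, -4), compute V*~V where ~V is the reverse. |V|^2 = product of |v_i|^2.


Each vector v_i has |v_i|^2 = s_i^2
Squared scales: 2^2 = 4, 4^2 = 16, 2^2 = 4, (-1)^2 = 1, (-4)^2 = 16
|V|^2 = 4 * 16 * 4 * 1 * 16
= 4096


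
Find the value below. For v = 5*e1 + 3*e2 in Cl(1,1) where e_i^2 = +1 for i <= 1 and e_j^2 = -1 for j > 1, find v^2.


v^2 = sum of c_i^2 * e_i^2
Positive signature terms (e_i^2 = +1): 5^2 = 25
Negative signature terms (e_j^2 = -1): 3^2 = 9
v^2 = 25 - 9 = 16


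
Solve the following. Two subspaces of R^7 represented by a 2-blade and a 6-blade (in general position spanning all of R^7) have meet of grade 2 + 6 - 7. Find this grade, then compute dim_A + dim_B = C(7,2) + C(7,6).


Meet grade = grade(A) + grade(B) - n
= 2 + 6 - 7 = 1
C(7,2) = 21
C(7,6) = 7
dim_A + dim_B = 21 + 7 = 28


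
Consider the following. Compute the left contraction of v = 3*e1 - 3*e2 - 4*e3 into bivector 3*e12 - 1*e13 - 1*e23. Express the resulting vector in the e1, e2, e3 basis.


Left contraction v _| B = <vB>_1 (grade-1 part of the geometric product vB).
Using e1_|e12 = e2, e2_|e12 = -e1, e1_|e13 = e3, e3_|e13 = -e1, e2_|e23 = e3, e3_|e23 = -e2:
e1 coeff: -v2*b12 - v3*b13 = -(-3)*(3) - (-4)*(-1) = 5
e2 coeff: v1*b12 - v3*b23 = (3)*(3) - (-4)*(-1) = 5
e3 coeff: v1*b13 + v2*b23 = (3)*(-1) + (-3)*(-1) = 0
v _| B = 5*e1 + 5*e2 + 0*e3


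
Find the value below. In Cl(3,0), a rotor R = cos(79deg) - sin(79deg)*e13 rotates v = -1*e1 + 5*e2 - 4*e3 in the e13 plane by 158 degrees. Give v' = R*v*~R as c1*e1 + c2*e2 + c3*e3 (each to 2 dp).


Rotor R = cos(79deg) - sin(79deg)*e13
Rotation angle theta = 2 * 79 = 158 degrees in the e13 plane (e1 -> e3).
The component perpendicular to the plane (e2) is invariant: v'_2 = v2 = 5.00
cos(158deg) = -0.9272, sin(158deg) = 0.3746
v'_1 = v1*cos(theta) - v3*sin(theta) = -1*(-0.9272) - (-4)*0.3746 = 2.43
v'_3 = v1*sin(theta) + v3*cos(theta) = -1*0.3746 + (-4)*(-0.9272) = 3.33
v' = 2.43*e1 + 5.00*e2 + 3.33*e3


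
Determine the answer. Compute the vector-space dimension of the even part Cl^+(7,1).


Even subalgebra dimension = 2^(n-1)
n = 7 + 1 = 8
2^(8 - 1) = 2^7 = 128
Verification: sum of C(8,k) for even k = 1 + 28 + 70 + 28 + 1 = 128
Result = 128


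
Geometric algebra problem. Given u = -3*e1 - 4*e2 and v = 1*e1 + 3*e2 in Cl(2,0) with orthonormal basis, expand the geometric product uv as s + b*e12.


Expand: (-3*e1 - 4*e2)(1*e1 + 3*e2)
= (-3)*1*e1e1 + (-3)*3*e1e2 + (-4)*1*e2e1 + (-4)*3*e2e2
Using e1^2 = e2^2 = 1, e2e1 = -e1e2:
Scalar part s = (-3)*1 + (-4)*3 = -3 + (-12) = -15
Bivector part b = (-3)*3 - (-4)*1 = -9 - (-4) = -5
uv = -15 - 5*e12


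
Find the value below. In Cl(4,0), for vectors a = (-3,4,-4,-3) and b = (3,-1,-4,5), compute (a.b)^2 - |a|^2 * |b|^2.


a . b = (-3)*3 + 4*(-1) + (-4)*(-4) + (-3)*5
= -9 + (-4) + 16 + (-15) = -12
|a|^2 = (-3)^2 + 4^2 + (-4)^2 + (-3)^2 = 50
|b|^2 = 3^2 + (-1)^2 + (-4)^2 + 5^2 = 51
(a.b)^2 = (-12)^2 = 144
|a|^2 * |b|^2 = 50 * 51 = 2550
Result = 144 - 2550 = -2406


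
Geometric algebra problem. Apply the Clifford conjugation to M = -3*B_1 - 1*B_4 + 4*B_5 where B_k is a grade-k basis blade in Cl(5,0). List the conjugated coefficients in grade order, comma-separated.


Clifford conjugate sign for grade k: (-1)^(k(k+1)/2)
Grade 1: (-1)^(1*2/2) = (-1)^1 = -1, coeff -3 -> 3
Grade 4: (-1)^(4*5/2) = (-1)^10 = 1, coeff -1 -> -1
Grade 5: (-1)^(5*6/2) = (-1)^15 = -1, coeff 4 -> -4
Conjugated coefficients: 3, -1, -4


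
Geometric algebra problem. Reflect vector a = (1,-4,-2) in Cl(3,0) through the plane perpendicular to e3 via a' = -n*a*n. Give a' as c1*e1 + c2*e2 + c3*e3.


Reflection formula: a' = -n*a*n, with n = e3 (unit vector, n^2 = 1).
For reflection through hyperplane perp to e3:
The component along e3 flips sign, others stay.
a = (1, -4, -2)
a' = (1, -4, 2)
a' = 1*e1 - 4*e2 + 2*e3


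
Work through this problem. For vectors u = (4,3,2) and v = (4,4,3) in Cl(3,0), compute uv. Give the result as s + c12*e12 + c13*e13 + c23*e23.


In Cl(3,0): e_i^2 = 1, e_ie_j = -e_je_i for i != j.
Scalar part = u . v = 4*4 + 3*4 + 2*3
= 16 + 12 + 6 = 34
e12 coeff = 4*4 - 3*4 = 16 - 12 = 4
e13 coeff = 4*3 - 2*4 = 12 - 8 = 4
e23 coeff = 3*3 - 2*4 = 9 - 8 = 1
uv = 34 + 4*e12 + 4*e13 + 1*e23


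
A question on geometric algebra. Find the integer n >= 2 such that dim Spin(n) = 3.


dim Spin(n) = dim so(n) = n(n-1)/2.
Solve n(n-1)/2 = 3, i.e. n^2 - n - 6 = 0.
Discriminant = 1 + 8*3 = 25
n = (1 + sqrt(25))/2 = (1 + 5)/2 = 3


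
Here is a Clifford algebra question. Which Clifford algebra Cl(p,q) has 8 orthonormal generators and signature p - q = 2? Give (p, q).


We need p + q = 8 and p - q = 2.
Adding: 2p = 8 + 2 = 10, so p = 5.
Then q = 8 - 5 = 3.
(p, q) = (5, 3)


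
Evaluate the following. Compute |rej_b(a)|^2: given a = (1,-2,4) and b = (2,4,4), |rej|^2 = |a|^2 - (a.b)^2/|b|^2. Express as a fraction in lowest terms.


|a|^2 = 1^2 + (-2)^2 + 4^2 = 21
|b|^2 = 2^2 + 4^2 + 4^2 = 36
a . b = 1*2 + (-2)*4 + 4*4 = 10
(a.b)^2 = 10^2 = 100
|rej|^2 = 21 - 100/36
= (756 - 100)/36
= 656/36
In lowest terms: 164/9


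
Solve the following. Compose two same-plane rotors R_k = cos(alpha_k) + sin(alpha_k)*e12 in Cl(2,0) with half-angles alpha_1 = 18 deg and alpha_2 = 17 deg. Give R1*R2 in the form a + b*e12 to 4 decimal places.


Same-plane rotors commute and their half-angles add:
R1*R2 = cos(a1 + a2) + sin(a1 + a2)*e12.
a1 + a2 = 18 + 17 = 35 deg
cos(35 deg) = 0.8192
sin(35 deg) = 0.5736
R1*R2 = 0.8192 + 0.5736*e12


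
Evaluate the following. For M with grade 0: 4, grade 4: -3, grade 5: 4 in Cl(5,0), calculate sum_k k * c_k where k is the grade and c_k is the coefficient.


Grade-weighted sum = sum of grade_k * coefficient_k
0*4 = 0
4*(-3) = -12
5*4 = 20
Total = 0 + (-12) + 20 = 8


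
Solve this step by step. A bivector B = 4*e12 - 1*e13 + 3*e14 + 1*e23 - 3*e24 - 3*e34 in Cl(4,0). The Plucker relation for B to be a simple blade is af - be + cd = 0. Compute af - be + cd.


Plucker relation: af - be + cd
a*f = 4*(-3) = -12
b*e = (-1)*(-3) = 3
c*d = 3*1 = 3
af - be + cd = -12 - 3 + 3
= -12


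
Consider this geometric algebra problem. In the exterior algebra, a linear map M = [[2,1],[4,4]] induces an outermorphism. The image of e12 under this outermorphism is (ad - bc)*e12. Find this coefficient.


The outermorphism of a linear map f sends e1^e2 to f(e1)^f(e2).
f(e1) = 2*e1 + 4*e2
f(e2) = 1*e1 + 4*e2
f(e1) ^ f(e2) = (2*e1 + 4*e2) ^ (1*e1 + 4*e2)
= 2*4*e12 + 4*1*e21
= (8 - 4)*e12
= 4*e12
Coefficient = 4


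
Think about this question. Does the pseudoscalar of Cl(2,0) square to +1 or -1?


The pseudoscalar I = e1...e_n (product of all n generators) of Cl(p,q) satisfies I^2 = (-1)^(q + n(n-1)/2).
p = 2, q = 0, n = p + q = 2
n(n-1)/2 = 2 * 1 / 2 = 1
Exponent = q + n(n-1)/2 = 0 + 1 = 1
I^2 = (-1)^1 = -1


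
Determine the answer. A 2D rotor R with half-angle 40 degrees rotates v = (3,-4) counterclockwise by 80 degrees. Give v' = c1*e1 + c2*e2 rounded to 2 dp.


Rotor R = cos(40deg) - sin(40deg)*e12
Rotation angle theta = 2 * 40 = 80 degrees
v' = R*v*~R rotates v by theta.
cos(80deg) = 0.1736, sin(80deg) = 0.9848
v'_1 = 3*cos(80deg) - (-4)*sin(80deg)
= 3*0.1736 - (-4)*0.9848
= 4.46
v'_2 = 3*sin(80deg) + (-4)*cos(80deg)
= 3*0.9848 + (-4)*0.1736
= 2.26
v' = 4.46*e1 + 2.26*e2


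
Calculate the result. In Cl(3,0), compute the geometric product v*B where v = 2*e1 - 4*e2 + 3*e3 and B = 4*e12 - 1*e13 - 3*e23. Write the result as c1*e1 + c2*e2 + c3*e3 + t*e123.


vB has grade-1 (vector) and grade-3 (trivector) parts: vB = (v _| B) + (v ^ B).
Vector part <vB>_1:
  e1: -v2*b12 - v3*b13 = -(-4)*(4) - (3)*(-1) = 19
  e2: v1*b12 - v3*b23 = (2)*(4) - (3)*(-3) = 17
  e3: v1*b13 + v2*b23 = (2)*(-1) + (-4)*(-3) = 10
Trivector part <vB>_3:
  e123: v1*b23 - v2*b13 + v3*b12 = (2)*(-3) - (-4)*(-1) + (3)*(4) = 2
vB = 19*e1 + 17*e2 + 10*e3 + 2*e123


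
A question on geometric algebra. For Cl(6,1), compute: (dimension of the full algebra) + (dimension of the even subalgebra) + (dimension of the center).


n = 6 + 1 = 7
Total dim = 2^7 = 128
Even subalgebra dim = 2^6 = 64
n is odd, so center dim = 2
Sum = 128 + 64 + 2 = 194


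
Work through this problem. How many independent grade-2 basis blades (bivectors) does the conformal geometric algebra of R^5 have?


The conformal model of R^5 uses Cl(6,1) with m = 5 + 2 = 7 generators.
Number of grade-2 blades = C(m, 2) = C(7, 2)
= 7*6/2 = 21


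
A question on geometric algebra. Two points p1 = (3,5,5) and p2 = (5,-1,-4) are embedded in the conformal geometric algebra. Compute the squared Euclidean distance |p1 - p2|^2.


p1 - p2 = (-2, 6, 9)
|p1 - p2|^2 = (-2)^2 + 6^2 + 9^2
= 4 + 36 + 81
= 121


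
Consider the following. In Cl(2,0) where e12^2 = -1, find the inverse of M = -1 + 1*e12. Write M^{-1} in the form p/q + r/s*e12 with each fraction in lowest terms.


M = -1 + 1*e12, where e12^2 = -1.
Since M commutes with its reverse ~M = a - b*e12, M * ~M = a^2 - b^2*e12^2 = a^2 + b^2.
So M^{-1} = ~M / (a^2 + b^2) = (a - b*e12)/(a^2 + b^2).
a^2 + b^2 = 1 + 1 = 2
Scalar part = -1/2 = -1/2
Bivector coeff = -1/2 = -1/2
M^{-1} = -1/2 - 1/2*e12


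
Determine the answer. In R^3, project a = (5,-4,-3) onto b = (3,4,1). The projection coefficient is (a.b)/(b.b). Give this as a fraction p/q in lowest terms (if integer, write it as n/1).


Projection coefficient = (a . b) / (b . b)
a . b = 5*3 + (-4)*4 + (-3)*1
= 15 + (-16) + (-3) = -4
b . b = 3^2 + 4^2 + 1^2
= 9 + 16 + 1 = 26
Coefficient = -4/26
In lowest terms: -2/13


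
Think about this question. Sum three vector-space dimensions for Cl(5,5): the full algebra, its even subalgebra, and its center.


n = 5 + 5 = 10
Total dim = 2^10 = 1024
Even subalgebra dim = 2^9 = 512
n is even, so center dim = 1
Sum = 1024 + 512 + 1 = 1537


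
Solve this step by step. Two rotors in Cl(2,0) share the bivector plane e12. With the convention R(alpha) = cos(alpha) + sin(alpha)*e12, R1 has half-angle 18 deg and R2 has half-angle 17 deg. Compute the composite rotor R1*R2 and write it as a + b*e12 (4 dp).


Same-plane rotors commute and their half-angles add:
R1*R2 = cos(a1 + a2) + sin(a1 + a2)*e12.
a1 + a2 = 18 + 17 = 35 deg
cos(35 deg) = 0.8192
sin(35 deg) = 0.5736
R1*R2 = 0.8192 + 0.5736*e12


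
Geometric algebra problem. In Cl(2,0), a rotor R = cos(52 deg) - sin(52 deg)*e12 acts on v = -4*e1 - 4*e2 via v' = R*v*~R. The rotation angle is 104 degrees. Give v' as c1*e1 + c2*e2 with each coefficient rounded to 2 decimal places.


Rotor R = cos(52deg) - sin(52deg)*e12
Rotation angle theta = 2 * 52 = 104 degrees
v' = R*v*~R rotates v by theta.
cos(104deg) = -0.2419, sin(104deg) = 0.9703
v'_1 = -4*cos(104deg) - (-4)*sin(104deg)
= -4*(-0.2419) - (-4)*0.9703
= 4.85
v'_2 = -4*sin(104deg) + (-4)*cos(104deg)
= -4*0.9703 + (-4)*(-0.2419)
= -2.91
v' = 4.85*e1 - 2.91*e2


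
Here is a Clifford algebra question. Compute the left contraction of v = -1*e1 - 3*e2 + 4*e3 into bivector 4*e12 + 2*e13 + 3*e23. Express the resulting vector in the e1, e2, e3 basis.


Left contraction v _| B = <vB>_1 (grade-1 part of the geometric product vB).
Using e1_|e12 = e2, e2_|e12 = -e1, e1_|e13 = e3, e3_|e13 = -e1, e2_|e23 = e3, e3_|e23 = -e2:
e1 coeff: -v2*b12 - v3*b13 = -(-3)*(4) - (4)*(2) = 4
e2 coeff: v1*b12 - v3*b23 = (-1)*(4) - (4)*(3) = -16
e3 coeff: v1*b13 + v2*b23 = (-1)*(2) + (-3)*(3) = -11
v _| B = 4*e1 - 16*e2 - 11*e3


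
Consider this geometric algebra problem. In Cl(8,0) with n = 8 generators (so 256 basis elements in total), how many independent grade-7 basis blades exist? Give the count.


Number of grade-k basis blades in Cl(p,q) with n = p + q is C(n, k).
n = 8 + 0 = 8
C(8, 7) = 8! / (7! * 1!)
= 40320 / (5040 * 1)
= 8


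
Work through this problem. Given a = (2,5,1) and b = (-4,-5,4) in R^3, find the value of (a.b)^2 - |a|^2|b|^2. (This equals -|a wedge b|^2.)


a . b = 2*(-4) + 5*(-5) + 1*4
= -8 + (-25) + 4 = -29
|a|^2 = 2^2 + 5^2 + 1^2 = 30
|b|^2 = (-4)^2 + (-5)^2 + 4^2 = 57
(a.b)^2 = (-29)^2 = 841
|a|^2 * |b|^2 = 30 * 57 = 1710
Result = 841 - 1710 = -869


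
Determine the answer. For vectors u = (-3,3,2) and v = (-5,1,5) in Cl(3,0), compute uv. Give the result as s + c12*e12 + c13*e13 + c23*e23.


In Cl(3,0): e_i^2 = 1, e_ie_j = -e_je_i for i != j.
Scalar part = u . v = (-3)*(-5) + 3*1 + 2*5
= 15 + 3 + 10 = 28
e12 coeff = (-3)*1 - 3*(-5) = -3 - (-15) = 12
e13 coeff = (-3)*5 - 2*(-5) = -15 - (-10) = -5
e23 coeff = 3*5 - 2*1 = 15 - 2 = 13
uv = 28 + 12*e12 - 5*e13 + 13*e23


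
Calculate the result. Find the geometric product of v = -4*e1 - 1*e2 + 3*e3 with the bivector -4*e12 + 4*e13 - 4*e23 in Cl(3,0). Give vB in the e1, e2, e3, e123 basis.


vB has grade-1 (vector) and grade-3 (trivector) parts: vB = (v _| B) + (v ^ B).
Vector part <vB>_1:
  e1: -v2*b12 - v3*b13 = -(-1)*(-4) - (3)*(4) = -16
  e2: v1*b12 - v3*b23 = (-4)*(-4) - (3)*(-4) = 28
  e3: v1*b13 + v2*b23 = (-4)*(4) + (-1)*(-4) = -12
Trivector part <vB>_3:
  e123: v1*b23 - v2*b13 + v3*b12 = (-4)*(-4) - (-1)*(4) + (3)*(-4) = 8
vB = -16*e1 + 28*e2 - 12*e3 + 8*e123


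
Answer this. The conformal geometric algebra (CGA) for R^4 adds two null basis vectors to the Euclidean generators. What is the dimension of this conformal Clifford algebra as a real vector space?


The conformal model of R^4 uses Cl(5,1): the 4 Euclidean generators plus two extra orthogonal generators e+ (e+^2 = +1) and e- (e-^2 = -1), from which the null vectors e0, einf are built.
Number of generators m = 4 + 2 = 6.
dim Cl(p,q) = 2^m = 2^6 = 64


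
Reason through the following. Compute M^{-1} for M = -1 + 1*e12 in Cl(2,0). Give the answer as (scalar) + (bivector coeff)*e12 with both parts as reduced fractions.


M = -1 + 1*e12, where e12^2 = -1.
Since M commutes with its reverse ~M = a - b*e12, M * ~M = a^2 - b^2*e12^2 = a^2 + b^2.
So M^{-1} = ~M / (a^2 + b^2) = (a - b*e12)/(a^2 + b^2).
a^2 + b^2 = 1 + 1 = 2
Scalar part = -1/2 = -1/2
Bivector coeff = -1/2 = -1/2
M^{-1} = -1/2 - 1/2*e12


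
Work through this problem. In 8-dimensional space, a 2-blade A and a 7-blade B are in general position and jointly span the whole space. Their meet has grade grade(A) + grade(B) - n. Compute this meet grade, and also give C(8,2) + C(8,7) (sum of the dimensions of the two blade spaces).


Meet grade = grade(A) + grade(B) - n
= 2 + 7 - 8 = 1
C(8,2) = 28
C(8,7) = 8
dim_A + dim_B = 28 + 8 = 36


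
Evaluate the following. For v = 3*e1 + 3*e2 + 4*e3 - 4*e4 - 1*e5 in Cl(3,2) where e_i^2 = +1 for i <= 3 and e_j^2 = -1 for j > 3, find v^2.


v^2 = sum of c_i^2 * e_i^2
Positive signature terms (e_i^2 = +1): 3^2 + 3^2 + 4^2 = 34
Negative signature terms (e_j^2 = -1): (-4)^2 + (-1)^2 = 17
v^2 = 34 - 17 = 17


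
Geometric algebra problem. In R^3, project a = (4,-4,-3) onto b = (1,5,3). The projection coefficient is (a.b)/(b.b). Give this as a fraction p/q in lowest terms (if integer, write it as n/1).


Projection coefficient = (a . b) / (b . b)
a . b = 4*1 + (-4)*5 + (-3)*3
= 4 + (-20) + (-9) = -25
b . b = 1^2 + 5^2 + 3^2
= 1 + 25 + 9 = 35
Coefficient = -25/35
In lowest terms: -5/7


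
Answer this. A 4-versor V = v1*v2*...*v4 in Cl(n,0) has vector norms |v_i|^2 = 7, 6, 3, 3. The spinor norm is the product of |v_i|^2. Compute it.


Spinor norm N(V) = |v1|^2 * |v2|^2 * ... * |v4|^2
= 7 * 6 * 3 * 3
Running product: 7, 42, 126, 378
N(V) = 378


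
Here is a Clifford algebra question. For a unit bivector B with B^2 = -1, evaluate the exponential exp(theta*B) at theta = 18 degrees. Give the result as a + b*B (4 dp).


For a unit bivector B with B^2 = -1, the exponential series gives
e^(theta*B) = cos(theta) + sin(theta)*B (the GA analogue of Euler's formula).
theta = 18 degrees = 0.314159 rad
cos(18 deg) = 0.9511
sin(18 deg) = 0.3090
exp(theta*B) = 0.9511 + 0.3090*B


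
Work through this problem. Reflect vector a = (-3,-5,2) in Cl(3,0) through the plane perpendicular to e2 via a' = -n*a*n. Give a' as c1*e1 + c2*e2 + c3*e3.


Reflection formula: a' = -n*a*n, with n = e2 (unit vector, n^2 = 1).
For reflection through hyperplane perp to e2:
The component along e2 flips sign, others stay.
a = (-3, -5, 2)
a' = (-3, 5, 2)
a' = -3*e1 + 5*e2 + 2*e3


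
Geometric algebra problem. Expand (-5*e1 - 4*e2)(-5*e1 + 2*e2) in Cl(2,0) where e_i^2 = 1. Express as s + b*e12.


Expand: (-5*e1 - 4*e2)(-5*e1 + 2*e2)
= (-5)*(-5)*e1e1 + (-5)*2*e1e2 + (-4)*(-5)*e2e1 + (-4)*2*e2e2
Using e1^2 = e2^2 = 1, e2e1 = -e1e2:
Scalar part s = (-5)*(-5) + (-4)*2 = 25 + (-8) = 17
Bivector part b = (-5)*2 - (-4)*(-5) = -10 - 20 = -30
uv = 17 - 30*e12


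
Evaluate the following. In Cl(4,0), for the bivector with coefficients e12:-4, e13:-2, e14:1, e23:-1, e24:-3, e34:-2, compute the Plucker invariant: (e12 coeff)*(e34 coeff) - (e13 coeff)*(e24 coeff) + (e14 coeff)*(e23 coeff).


Plucker relation: af - be + cd
a*f = (-4)*(-2) = 8
b*e = (-2)*(-3) = 6
c*d = 1*(-1) = -1
af - be + cd = 8 - 6 + (-1)
= 1


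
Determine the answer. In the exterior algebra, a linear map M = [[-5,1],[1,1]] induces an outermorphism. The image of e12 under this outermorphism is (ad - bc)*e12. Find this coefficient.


The outermorphism of a linear map f sends e1^e2 to f(e1)^f(e2).
f(e1) = -5*e1 + 1*e2
f(e2) = 1*e1 + 1*e2
f(e1) ^ f(e2) = (-5*e1 + 1*e2) ^ (1*e1 + 1*e2)
= (-5)*1*e12 + 1*1*e21
= (-5 - 1)*e12
= -6*e12
Coefficient = -6


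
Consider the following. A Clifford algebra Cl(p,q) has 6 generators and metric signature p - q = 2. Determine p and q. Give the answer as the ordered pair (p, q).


We need p + q = 6 and p - q = 2.
Adding: 2p = 6 + 2 = 8, so p = 4.
Then q = 6 - 4 = 2.
(p, q) = (4, 2)


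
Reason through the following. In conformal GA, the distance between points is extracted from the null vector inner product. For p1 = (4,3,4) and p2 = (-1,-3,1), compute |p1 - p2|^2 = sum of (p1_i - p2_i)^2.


p1 - p2 = (5, 6, 3)
|p1 - p2|^2 = 5^2 + 6^2 + 3^2
= 25 + 36 + 9
= 70


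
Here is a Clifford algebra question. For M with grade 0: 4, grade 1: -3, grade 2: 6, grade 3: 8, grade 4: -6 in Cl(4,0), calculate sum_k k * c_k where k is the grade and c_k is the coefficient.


Grade-weighted sum = sum of grade_k * coefficient_k
0*4 = 0
1*(-3) = -3
2*6 = 12
3*8 = 24
4*(-6) = -24
Total = 0 + (-3) + 12 + 24 + (-24) = 9


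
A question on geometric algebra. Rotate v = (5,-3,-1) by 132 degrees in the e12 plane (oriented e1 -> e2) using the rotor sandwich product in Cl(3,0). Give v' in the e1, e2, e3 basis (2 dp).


Rotor R = cos(66deg) - sin(66deg)*e12
Rotation angle theta = 2 * 66 = 132 degrees in the e12 plane (e1 -> e2).
The component perpendicular to the plane (e3) is invariant: v'_3 = v3 = -1.00
cos(132deg) = -0.6691, sin(132deg) = 0.7431
v'_1 = v1*cos(theta) - v2*sin(theta) = 5*(-0.6691) - (-3)*0.7431 = -1.12
v'_2 = v1*sin(theta) + v2*cos(theta) = 5*0.7431 + (-3)*(-0.6691) = 5.72
v' = -1.12*e1 + 5.72*e2 - 1.00*e3


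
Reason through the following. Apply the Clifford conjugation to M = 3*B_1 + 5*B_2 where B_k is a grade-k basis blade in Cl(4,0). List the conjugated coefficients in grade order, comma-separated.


Clifford conjugate sign for grade k: (-1)^(k(k+1)/2)
Grade 1: (-1)^(1*2/2) = (-1)^1 = -1, coeff 3 -> -3
Grade 2: (-1)^(2*3/2) = (-1)^3 = -1, coeff 5 -> -5
Conjugated coefficients: -3, -5


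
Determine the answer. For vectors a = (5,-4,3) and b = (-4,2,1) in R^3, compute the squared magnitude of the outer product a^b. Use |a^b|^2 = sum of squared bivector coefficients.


a wedge b = (a1*b2 - a2*b1)*e12 + (a1*b3 - a3*b1)*e13 + (a2*b3 - a3*b2)*e23
e12 coeff: 5*2 - (-4)*(-4) = 10 - 16 = -6
e13 coeff: 5*1 - 3*(-4) = 5 - (-12) = 17
e23 coeff: (-4)*1 - 3*2 = -4 - 6 = -10
|a wedge b|^2 = (-6)^2 + 17^2 + (-10)^2
= 36 + 289 + 100
= 425


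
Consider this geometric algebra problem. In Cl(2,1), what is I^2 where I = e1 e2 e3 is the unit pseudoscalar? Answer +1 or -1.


The pseudoscalar I = e1...e_n (product of all n generators) of Cl(p,q) satisfies I^2 = (-1)^(q + n(n-1)/2).
p = 2, q = 1, n = p + q = 3
n(n-1)/2 = 3 * 2 / 2 = 3
Exponent = q + n(n-1)/2 = 1 + 3 = 4
I^2 = (-1)^4 = +1


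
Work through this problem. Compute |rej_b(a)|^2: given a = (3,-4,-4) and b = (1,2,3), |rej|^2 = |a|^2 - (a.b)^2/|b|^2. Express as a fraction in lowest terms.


|a|^2 = 3^2 + (-4)^2 + (-4)^2 = 41
|b|^2 = 1^2 + 2^2 + 3^2 = 14
a . b = 3*1 + (-4)*2 + (-4)*3 = -17
(a.b)^2 = (-17)^2 = 289
|rej|^2 = 41 - 289/14
= (574 - 289)/14
= 285/14
In lowest terms: 285/14


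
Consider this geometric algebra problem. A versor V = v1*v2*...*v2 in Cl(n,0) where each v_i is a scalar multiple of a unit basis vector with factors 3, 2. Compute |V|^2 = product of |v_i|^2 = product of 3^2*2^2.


Each vector v_i has |v_i|^2 = s_i^2
Squared scales: 3^2 = 9, 2^2 = 4
|V|^2 = 9 * 4
= 36


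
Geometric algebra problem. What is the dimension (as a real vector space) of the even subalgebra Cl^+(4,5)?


Even subalgebra dimension = 2^(n-1)
n = 4 + 5 = 9
2^(9 - 1) = 2^8 = 256
Verification: sum of C(9,k) for even k = 1 + 36 + 126 + 84 + 9 = 256
Result = 256


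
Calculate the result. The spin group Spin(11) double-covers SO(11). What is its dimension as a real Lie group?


Spin(n) double-covers SO(n); both have Lie algebra so(n) of dimension n(n-1)/2.
n = 11
n(n-1) = 11 * 10 = 110
dim Spin(11) = 110/2 = 55


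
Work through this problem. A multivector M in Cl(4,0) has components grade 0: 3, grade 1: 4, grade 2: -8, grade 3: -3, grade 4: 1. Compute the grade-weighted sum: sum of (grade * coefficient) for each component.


Grade-weighted sum = sum of grade_k * coefficient_k
0*3 = 0
1*4 = 4
2*(-8) = -16
3*(-3) = -9
4*1 = 4
Total = 0 + 4 + (-16) + (-9) + 4 = -17


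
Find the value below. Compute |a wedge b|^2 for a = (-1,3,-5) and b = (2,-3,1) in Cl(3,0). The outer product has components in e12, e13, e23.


a wedge b = (a1*b2 - a2*b1)*e12 + (a1*b3 - a3*b1)*e13 + (a2*b3 - a3*b2)*e23
e12 coeff: (-1)*(-3) - 3*2 = 3 - 6 = -3
e13 coeff: (-1)*1 - (-5)*2 = -1 - (-10) = 9
e23 coeff: 3*1 - (-5)*(-3) = 3 - 15 = -12
|a wedge b|^2 = (-3)^2 + 9^2 + (-12)^2
= 9 + 81 + 144
= 234


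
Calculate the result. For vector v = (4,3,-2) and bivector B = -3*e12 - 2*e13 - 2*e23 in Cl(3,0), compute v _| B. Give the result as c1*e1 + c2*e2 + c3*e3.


Left contraction v _| B = <vB>_1 (grade-1 part of the geometric product vB).
Using e1_|e12 = e2, e2_|e12 = -e1, e1_|e13 = e3, e3_|e13 = -e1, e2_|e23 = e3, e3_|e23 = -e2:
e1 coeff: -v2*b12 - v3*b13 = -(3)*(-3) - (-2)*(-2) = 5
e2 coeff: v1*b12 - v3*b23 = (4)*(-3) - (-2)*(-2) = -16
e3 coeff: v1*b13 + v2*b23 = (4)*(-2) + (3)*(-2) = -14
v _| B = 5*e1 - 16*e2 - 14*e3


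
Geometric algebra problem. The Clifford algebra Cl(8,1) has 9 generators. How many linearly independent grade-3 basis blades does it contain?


Number of grade-k basis blades in Cl(p,q) with n = p + q is C(n, k).
n = 8 + 1 = 9
C(9, 3) = 9! / (3! * 6!)
= 362880 / (6 * 720)
= 84


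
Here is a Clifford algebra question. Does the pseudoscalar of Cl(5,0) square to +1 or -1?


The pseudoscalar I = e1...e_n (product of all n generators) of Cl(p,q) satisfies I^2 = (-1)^(q + n(n-1)/2).
p = 5, q = 0, n = p + q = 5
n(n-1)/2 = 5 * 4 / 2 = 10
Exponent = q + n(n-1)/2 = 0 + 10 = 10
I^2 = (-1)^10 = +1


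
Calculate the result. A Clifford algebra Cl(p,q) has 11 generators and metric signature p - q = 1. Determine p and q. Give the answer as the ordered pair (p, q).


We need p + q = 11 and p - q = 1.
Adding: 2p = 11 + 1 = 12, so p = 6.
Then q = 11 - 6 = 5.
(p, q) = (6, 5)


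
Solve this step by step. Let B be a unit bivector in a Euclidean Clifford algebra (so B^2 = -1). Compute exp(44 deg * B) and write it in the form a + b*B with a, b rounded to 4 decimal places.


For a unit bivector B with B^2 = -1, the exponential series gives
e^(theta*B) = cos(theta) + sin(theta)*B (the GA analogue of Euler's formula).
theta = 44 degrees = 0.767945 rad
cos(44 deg) = 0.7193
sin(44 deg) = 0.6947
exp(theta*B) = 0.7193 + 0.6947*B


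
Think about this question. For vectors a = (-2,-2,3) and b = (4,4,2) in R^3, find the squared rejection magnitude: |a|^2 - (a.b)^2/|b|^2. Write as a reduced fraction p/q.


|a|^2 = (-2)^2 + (-2)^2 + 3^2 = 17
|b|^2 = 4^2 + 4^2 + 2^2 = 36
a . b = (-2)*4 + (-2)*4 + 3*2 = -10
(a.b)^2 = (-10)^2 = 100
|rej|^2 = 17 - 100/36
= (612 - 100)/36
= 512/36
In lowest terms: 128/9


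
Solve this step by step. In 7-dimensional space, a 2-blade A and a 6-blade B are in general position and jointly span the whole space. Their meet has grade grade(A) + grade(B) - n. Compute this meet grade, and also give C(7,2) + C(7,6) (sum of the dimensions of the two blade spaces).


Meet grade = grade(A) + grade(B) - n
= 2 + 6 - 7 = 1
C(7,2) = 21
C(7,6) = 7
dim_A + dim_B = 21 + 7 = 28


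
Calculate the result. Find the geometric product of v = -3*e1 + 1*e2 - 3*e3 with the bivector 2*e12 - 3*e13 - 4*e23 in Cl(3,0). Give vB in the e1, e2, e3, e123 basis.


vB has grade-1 (vector) and grade-3 (trivector) parts: vB = (v _| B) + (v ^ B).
Vector part <vB>_1:
  e1: -v2*b12 - v3*b13 = -(1)*(2) - (-3)*(-3) = -11
  e2: v1*b12 - v3*b23 = (-3)*(2) - (-3)*(-4) = -18
  e3: v1*b13 + v2*b23 = (-3)*(-3) + (1)*(-4) = 5
Trivector part <vB>_3:
  e123: v1*b23 - v2*b13 + v3*b12 = (-3)*(-4) - (1)*(-3) + (-3)*(2) = 9
vB = -11*e1 - 18*e2 + 5*e3 + 9*e123


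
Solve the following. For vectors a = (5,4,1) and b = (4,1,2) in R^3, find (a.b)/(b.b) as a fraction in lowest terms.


Projection coefficient = (a . b) / (b . b)
a . b = 5*4 + 4*1 + 1*2
= 20 + 4 + 2 = 26
b . b = 4^2 + 1^2 + 2^2
= 16 + 1 + 4 = 21
Coefficient = 26/21
In lowest terms: 26/21
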